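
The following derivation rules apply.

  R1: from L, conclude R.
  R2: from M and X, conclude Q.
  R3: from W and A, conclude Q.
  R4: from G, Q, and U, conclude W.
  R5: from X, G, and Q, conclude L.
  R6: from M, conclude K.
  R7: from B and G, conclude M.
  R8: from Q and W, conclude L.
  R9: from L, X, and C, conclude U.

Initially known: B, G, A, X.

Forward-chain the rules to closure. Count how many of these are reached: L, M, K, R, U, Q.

B and G hold, so M follows (R7).
From M and X, R2 gives Q.
M holds, so K follows (R6).
From X, G, and Q, R5 gives L.
From L, R1 gives R.
L: reached.
M: reached.
K: reached.
R: reached.
U would need L, X, and C (R9), but C is never established.
Q: reached.
Reached: L, M, K, R, and Q — 5 of the 6.

5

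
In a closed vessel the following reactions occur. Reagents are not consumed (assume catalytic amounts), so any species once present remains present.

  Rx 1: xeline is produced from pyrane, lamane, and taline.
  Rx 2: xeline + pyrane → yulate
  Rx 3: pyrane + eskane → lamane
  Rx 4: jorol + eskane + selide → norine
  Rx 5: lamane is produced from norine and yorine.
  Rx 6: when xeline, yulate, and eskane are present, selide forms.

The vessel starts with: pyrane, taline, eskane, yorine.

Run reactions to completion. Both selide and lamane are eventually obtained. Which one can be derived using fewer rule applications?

lamane: pyrane and eskane present → lamane forms (Rx 3). [1 rule application]
selide: pyrane and eskane present → lamane forms (Rx 3). pyrane, lamane, and taline present → xeline forms (Rx 1). xeline and pyrane present → yulate forms (Rx 2). xeline, yulate, and eskane present → selide forms (Rx 6). [4 rule applications]
lamane needs fewer.

lamane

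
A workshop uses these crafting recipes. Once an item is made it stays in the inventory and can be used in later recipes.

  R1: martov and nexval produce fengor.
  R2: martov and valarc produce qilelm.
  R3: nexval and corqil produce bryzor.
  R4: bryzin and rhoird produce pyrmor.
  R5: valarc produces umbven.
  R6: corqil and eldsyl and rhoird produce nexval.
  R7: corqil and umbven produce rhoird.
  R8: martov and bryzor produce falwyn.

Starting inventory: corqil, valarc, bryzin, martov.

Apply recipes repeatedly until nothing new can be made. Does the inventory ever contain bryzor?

bryzor would need nexval and corqil (R3), but nexval is never obtained.

No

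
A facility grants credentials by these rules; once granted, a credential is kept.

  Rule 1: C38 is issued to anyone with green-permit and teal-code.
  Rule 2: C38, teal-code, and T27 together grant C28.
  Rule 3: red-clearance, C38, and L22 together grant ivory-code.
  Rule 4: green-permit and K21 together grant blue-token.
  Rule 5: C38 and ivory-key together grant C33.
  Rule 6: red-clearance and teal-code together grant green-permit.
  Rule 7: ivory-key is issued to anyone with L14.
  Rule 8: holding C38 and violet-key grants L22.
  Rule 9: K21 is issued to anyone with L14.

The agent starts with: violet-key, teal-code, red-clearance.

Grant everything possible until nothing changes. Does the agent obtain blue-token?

blue-token would need green-permit and K21 (Rule 4), but K21 is never granted.

No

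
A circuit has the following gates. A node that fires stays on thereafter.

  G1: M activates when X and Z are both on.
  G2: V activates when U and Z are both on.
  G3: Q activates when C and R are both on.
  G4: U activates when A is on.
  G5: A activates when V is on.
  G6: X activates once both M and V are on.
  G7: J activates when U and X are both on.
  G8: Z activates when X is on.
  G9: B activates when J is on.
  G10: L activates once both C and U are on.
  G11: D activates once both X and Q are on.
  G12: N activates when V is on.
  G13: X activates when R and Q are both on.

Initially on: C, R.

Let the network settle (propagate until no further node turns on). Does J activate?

J would need U and X (G7), but U never turns on.

No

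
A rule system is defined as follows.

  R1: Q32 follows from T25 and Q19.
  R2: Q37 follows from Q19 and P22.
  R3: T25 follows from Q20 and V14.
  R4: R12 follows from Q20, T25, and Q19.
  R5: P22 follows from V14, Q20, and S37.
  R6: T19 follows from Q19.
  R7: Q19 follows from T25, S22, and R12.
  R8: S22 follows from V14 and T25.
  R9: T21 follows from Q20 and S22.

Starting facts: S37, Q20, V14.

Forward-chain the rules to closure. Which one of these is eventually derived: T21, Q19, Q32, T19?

From Q20 and V14, R3 gives T25.
From V14 and T25, R8 gives S22.
Q20 and S22 hold, so T21 follows (R9).
Q32 would need T25 and Q19 (R1), but Q19 is never established. Q19 would need T25, S22, and R12 (R7), but R12 is never established. T19 would need Q19 (R6), but Q19 is never established.

T21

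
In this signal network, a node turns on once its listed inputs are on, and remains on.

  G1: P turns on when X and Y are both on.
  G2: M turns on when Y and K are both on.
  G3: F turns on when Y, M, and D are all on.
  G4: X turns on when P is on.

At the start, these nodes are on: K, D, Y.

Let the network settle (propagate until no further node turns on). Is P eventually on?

No

P would need X and Y (G1), but X never turns on.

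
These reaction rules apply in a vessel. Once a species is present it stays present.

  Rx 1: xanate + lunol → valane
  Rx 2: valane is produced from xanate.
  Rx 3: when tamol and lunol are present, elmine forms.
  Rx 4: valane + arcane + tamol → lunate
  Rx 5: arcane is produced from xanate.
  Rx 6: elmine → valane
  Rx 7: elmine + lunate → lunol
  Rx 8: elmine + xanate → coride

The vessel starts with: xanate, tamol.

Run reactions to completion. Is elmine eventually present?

elmine would need tamol and lunol (Rx 3), but lunol never forms.

No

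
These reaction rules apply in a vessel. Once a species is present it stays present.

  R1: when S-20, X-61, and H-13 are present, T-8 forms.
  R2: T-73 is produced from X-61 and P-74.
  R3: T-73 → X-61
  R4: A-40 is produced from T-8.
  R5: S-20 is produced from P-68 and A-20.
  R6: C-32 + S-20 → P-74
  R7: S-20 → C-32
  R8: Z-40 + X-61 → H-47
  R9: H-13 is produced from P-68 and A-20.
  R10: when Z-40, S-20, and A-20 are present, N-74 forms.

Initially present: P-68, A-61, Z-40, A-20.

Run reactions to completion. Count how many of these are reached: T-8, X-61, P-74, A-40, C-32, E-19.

2

P-68 and A-20 present → S-20 forms (R5).
S-20 present → C-32 forms (R7).
C-32 and S-20 present → P-74 forms (R6).
T-8 would need S-20, X-61, and H-13 (R1), but X-61 never forms.
X-61 would need T-73 (R3), but T-73 never forms.
P-74: reached.
A-40 would need T-8 (R4), but T-8 never forms.
C-32: reached.
No rule produces E-19, and it is not given.
Reached: P-74 and C-32 — 2 of the 6.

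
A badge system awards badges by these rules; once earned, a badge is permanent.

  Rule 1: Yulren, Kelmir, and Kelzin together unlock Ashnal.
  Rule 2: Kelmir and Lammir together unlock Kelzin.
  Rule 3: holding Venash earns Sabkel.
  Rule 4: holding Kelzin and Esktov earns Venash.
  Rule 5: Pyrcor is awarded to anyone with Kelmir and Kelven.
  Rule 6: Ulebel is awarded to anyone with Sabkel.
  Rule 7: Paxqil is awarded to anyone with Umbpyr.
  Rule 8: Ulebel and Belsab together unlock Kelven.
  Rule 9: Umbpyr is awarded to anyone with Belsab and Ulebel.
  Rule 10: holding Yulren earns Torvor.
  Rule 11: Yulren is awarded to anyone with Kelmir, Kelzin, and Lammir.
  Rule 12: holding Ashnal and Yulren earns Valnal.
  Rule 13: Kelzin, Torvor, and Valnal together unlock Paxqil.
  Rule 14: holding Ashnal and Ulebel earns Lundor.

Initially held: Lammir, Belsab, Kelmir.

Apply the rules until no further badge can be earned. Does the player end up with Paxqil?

With Kelmir and Lammir, Kelzin is earned (Rule 2).
With Kelmir, Kelzin, and Lammir, Yulren is earned (Rule 11).
With Yulren, Kelmir, and Kelzin, Ashnal is earned (Rule 1).
With Yulren, Torvor is earned (Rule 10).
With Ashnal and Yulren, Valnal is earned (Rule 12).
With Kelzin, Torvor, and Valnal, Paxqil is earned (Rule 13).

Yes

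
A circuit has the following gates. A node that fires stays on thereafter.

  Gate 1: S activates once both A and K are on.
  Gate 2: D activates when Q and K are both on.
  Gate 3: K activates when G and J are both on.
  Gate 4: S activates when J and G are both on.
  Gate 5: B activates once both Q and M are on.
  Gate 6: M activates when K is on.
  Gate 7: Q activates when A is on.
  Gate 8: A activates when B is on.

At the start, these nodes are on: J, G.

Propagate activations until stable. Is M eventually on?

Yes

G and J are on, so K activates (Gate 3).
Gate 6: K on → M on.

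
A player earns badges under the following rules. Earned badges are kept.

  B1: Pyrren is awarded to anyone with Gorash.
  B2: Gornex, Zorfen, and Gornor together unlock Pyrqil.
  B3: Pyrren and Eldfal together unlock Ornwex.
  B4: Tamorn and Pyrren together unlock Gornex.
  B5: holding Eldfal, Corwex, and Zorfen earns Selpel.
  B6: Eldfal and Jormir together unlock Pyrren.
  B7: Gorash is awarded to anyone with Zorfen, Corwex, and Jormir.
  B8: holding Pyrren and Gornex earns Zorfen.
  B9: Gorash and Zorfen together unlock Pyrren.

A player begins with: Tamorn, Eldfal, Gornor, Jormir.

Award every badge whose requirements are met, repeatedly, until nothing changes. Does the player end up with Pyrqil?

With Eldfal and Jormir, Pyrren is earned (B6).
With Tamorn and Pyrren, Gornex is earned (B4).
With Pyrren and Gornex, Zorfen is earned (B8).
With Gornex, Zorfen, and Gornor, Pyrqil is earned (B2).

Yes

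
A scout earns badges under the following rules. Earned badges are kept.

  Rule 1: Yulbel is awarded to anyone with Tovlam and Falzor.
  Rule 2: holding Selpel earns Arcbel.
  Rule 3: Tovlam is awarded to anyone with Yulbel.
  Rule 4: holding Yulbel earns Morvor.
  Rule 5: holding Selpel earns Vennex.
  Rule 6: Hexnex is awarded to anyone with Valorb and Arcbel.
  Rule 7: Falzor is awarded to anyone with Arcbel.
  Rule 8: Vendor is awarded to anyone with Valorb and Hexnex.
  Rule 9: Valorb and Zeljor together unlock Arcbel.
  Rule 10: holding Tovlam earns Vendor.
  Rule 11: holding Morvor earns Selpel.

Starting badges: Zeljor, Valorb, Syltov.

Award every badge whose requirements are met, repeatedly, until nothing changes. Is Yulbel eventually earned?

No

Yulbel would need Tovlam and Falzor (Rule 1), but Tovlam is never earned.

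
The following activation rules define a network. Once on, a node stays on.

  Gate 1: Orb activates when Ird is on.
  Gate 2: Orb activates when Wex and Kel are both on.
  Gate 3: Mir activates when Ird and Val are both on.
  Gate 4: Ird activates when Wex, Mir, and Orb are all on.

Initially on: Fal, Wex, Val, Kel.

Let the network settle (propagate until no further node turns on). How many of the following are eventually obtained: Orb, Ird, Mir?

1

Gate 2: Wex and Kel on → Orb on.
Orb: reached.
Ird would need Wex, Mir, and Orb (Gate 4), but Mir never turns on.
Mir would need Ird and Val (Gate 3), but Ird never turns on.
Reached: Orb — 1 of the 3.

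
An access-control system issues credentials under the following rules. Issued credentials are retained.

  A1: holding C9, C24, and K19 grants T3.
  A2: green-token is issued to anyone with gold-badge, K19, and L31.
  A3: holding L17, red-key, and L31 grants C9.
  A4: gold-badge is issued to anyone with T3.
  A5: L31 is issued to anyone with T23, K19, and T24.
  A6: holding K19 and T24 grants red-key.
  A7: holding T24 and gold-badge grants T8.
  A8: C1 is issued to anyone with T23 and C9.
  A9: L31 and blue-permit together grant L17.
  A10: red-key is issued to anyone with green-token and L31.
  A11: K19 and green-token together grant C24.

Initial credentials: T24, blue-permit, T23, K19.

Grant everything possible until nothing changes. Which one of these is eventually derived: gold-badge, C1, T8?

C1

Holding K19 and T24 grants red-key (A6).
Holding T23, K19, and T24 grants L31 (A5).
Holding L31 and blue-permit grants L17 (A9).
Holding L17, red-key, and L31 grants C9 (A3).
Holding T23 and C9 grants C1 (A8).
gold-badge would need T3 (A4), but T3 is never granted. T8 would need T24 and gold-badge (A7), but gold-badge is never granted.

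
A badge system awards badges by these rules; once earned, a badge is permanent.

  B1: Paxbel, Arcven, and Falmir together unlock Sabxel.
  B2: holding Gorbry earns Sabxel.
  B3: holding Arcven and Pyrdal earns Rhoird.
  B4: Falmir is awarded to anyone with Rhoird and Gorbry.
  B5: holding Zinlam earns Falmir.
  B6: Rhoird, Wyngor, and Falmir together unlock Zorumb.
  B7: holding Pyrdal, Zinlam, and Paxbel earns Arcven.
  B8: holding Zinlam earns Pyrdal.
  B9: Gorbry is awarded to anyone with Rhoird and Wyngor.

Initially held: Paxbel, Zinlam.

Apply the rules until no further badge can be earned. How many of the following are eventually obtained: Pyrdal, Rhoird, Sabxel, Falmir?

With Zinlam, Falmir is earned (B5).
With Zinlam, Pyrdal is earned (B8).
With Pyrdal, Zinlam, and Paxbel, Arcven is earned (B7).
With Arcven and Pyrdal, Rhoird is earned (B3).
With Paxbel, Arcven, and Falmir, Sabxel is earned (B1).
Pyrdal: reached.
Rhoird: reached.
Sabxel: reached.
Falmir: reached.
All 4 are reached.

4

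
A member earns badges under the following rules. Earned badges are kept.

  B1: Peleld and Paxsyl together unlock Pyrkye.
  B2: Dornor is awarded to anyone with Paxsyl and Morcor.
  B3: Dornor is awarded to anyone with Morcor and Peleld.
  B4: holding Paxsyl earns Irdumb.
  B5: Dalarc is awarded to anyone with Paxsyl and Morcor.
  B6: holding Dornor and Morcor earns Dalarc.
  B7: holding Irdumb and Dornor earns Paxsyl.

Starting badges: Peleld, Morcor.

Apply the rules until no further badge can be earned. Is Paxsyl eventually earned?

No

Paxsyl would need Irdumb and Dornor (B7), but Irdumb is never earned.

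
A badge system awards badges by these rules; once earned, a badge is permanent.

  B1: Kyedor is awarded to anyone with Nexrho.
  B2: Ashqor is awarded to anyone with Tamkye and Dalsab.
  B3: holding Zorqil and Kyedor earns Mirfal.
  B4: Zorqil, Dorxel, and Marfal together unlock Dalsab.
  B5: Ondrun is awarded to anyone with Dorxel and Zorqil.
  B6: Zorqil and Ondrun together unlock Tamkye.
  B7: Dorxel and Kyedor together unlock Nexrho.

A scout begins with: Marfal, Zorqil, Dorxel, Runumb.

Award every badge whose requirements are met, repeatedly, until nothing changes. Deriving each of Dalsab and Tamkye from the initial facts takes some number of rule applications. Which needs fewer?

Dalsab: With Zorqil, Dorxel, and Marfal, Dalsab is earned (B4). [1 rule application]
Tamkye: With Dorxel and Zorqil, Ondrun is earned (B5). With Zorqil and Ondrun, Tamkye is earned (B6). [2 rule applications]
Dalsab needs fewer.

Dalsab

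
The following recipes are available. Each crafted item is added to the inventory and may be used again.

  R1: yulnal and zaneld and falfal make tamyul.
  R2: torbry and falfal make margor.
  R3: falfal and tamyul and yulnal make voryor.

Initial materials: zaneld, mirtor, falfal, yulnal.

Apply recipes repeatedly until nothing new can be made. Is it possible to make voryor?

yulnal and zaneld and falfal → tamyul (R1).
falfal and tamyul and yulnal → voryor (R3).

Yes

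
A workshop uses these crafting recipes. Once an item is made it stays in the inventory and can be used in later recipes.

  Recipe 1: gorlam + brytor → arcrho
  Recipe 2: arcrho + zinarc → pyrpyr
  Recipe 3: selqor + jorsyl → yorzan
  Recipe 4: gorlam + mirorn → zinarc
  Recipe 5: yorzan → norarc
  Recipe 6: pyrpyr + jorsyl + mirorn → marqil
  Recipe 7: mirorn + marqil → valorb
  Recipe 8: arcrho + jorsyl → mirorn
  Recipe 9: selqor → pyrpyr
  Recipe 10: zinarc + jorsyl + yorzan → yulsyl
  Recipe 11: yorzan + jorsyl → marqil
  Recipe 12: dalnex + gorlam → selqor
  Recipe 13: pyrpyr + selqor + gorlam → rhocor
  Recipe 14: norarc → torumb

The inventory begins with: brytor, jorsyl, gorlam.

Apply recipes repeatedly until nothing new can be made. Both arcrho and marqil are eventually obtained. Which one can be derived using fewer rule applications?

arcrho: Using Recipe 1, gorlam and brytor make arcrho. [1 rule application]
marqil: gorlam + brytor → arcrho (Recipe 1). Using Recipe 8, arcrho and jorsyl make mirorn. Using Recipe 4, gorlam and mirorn make zinarc. arcrho + zinarc → pyrpyr (Recipe 2). Using Recipe 6, pyrpyr, jorsyl, and mirorn make marqil. [5 rule applications]
arcrho needs fewer.

arcrho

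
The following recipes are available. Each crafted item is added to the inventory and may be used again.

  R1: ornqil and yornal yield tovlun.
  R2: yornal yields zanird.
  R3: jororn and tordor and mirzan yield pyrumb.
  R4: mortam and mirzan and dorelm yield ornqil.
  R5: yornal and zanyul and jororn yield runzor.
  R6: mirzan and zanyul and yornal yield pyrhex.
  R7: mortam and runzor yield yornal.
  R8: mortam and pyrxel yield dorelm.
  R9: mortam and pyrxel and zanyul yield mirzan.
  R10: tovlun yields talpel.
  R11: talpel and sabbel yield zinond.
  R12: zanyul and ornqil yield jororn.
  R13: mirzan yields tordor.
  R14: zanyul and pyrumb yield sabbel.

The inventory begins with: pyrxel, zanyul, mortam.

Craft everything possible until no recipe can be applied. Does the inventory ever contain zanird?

No

zanird would need yornal (R2), but yornal is never obtained.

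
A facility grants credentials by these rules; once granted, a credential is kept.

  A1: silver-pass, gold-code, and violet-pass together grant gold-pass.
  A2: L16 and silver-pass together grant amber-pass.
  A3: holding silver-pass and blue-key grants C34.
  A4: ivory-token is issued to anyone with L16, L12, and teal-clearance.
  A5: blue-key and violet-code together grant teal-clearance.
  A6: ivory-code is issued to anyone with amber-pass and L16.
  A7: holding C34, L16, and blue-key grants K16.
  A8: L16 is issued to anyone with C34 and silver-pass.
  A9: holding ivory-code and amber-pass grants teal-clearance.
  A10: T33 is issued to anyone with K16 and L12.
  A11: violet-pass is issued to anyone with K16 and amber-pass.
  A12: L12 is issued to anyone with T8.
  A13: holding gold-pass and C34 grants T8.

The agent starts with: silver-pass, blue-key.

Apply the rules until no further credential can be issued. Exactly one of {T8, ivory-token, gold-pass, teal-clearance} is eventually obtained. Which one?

teal-clearance

Holding silver-pass and blue-key grants C34 (A3).
Holding C34 and silver-pass grants L16 (A8).
Holding L16 and silver-pass grants amber-pass (A2).
Holding amber-pass and L16 grants ivory-code (A6).
Holding ivory-code and amber-pass grants teal-clearance (A9).
ivory-token would need L16, L12, and teal-clearance (A4), but L12 is never granted. T8 would need gold-pass and C34 (A13), but gold-pass is never granted. gold-pass would need silver-pass, gold-code, and violet-pass (A1), but gold-code is never granted.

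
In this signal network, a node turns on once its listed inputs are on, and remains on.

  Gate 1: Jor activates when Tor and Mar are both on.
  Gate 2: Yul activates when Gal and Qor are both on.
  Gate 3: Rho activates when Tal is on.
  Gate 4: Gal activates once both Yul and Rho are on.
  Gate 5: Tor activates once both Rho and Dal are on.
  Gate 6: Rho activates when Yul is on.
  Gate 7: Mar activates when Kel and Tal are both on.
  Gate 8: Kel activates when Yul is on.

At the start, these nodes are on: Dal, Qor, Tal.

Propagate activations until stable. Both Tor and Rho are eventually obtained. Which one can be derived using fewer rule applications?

Rho

Rho: Tal is on, so Rho activates (Gate 3). [1 rule application]
Tor: Tal is on, so Rho activates (Gate 3). Rho and Dal are on, so Tor activates (Gate 5). [2 rule applications]
Rho needs fewer.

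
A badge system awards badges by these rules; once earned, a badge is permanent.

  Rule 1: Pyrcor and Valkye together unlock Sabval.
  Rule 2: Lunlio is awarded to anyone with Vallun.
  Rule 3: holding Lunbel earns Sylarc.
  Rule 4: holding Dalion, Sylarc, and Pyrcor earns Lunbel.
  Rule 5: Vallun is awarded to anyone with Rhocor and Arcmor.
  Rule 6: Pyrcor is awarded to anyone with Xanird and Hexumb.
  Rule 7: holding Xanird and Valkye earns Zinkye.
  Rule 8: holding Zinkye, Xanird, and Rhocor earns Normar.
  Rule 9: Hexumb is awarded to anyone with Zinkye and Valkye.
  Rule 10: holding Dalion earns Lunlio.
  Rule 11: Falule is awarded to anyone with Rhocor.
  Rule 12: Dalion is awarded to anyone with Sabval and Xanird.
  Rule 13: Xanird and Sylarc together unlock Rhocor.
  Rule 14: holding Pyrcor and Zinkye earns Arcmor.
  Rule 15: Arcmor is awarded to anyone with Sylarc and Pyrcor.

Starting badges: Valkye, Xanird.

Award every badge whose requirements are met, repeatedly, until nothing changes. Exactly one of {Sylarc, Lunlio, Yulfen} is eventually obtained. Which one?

With Xanird and Valkye, Zinkye is earned (Rule 7).
With Zinkye and Valkye, Hexumb is earned (Rule 9).
With Xanird and Hexumb, Pyrcor is earned (Rule 6).
With Pyrcor and Valkye, Sabval is earned (Rule 1).
With Sabval and Xanird, Dalion is earned (Rule 12).
With Dalion, Lunlio is earned (Rule 10).
Sylarc would need Lunbel (Rule 3), but Lunbel is never earned. No rule produces Yulfen, and it is not given.

Lunlio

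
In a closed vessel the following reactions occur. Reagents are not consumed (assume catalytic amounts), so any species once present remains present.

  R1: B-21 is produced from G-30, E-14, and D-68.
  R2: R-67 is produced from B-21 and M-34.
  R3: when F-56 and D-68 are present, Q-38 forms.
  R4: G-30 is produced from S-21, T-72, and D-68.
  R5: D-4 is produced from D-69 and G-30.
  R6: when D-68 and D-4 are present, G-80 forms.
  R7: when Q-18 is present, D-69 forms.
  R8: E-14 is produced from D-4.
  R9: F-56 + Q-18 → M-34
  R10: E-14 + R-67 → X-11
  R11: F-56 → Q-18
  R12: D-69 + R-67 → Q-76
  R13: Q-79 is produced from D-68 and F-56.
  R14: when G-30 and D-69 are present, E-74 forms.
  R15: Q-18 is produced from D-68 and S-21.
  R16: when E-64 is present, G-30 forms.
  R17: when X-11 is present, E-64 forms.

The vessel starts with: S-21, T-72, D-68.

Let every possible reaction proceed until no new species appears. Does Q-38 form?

No

Q-38 would need F-56 and D-68 (R3), but F-56 never forms.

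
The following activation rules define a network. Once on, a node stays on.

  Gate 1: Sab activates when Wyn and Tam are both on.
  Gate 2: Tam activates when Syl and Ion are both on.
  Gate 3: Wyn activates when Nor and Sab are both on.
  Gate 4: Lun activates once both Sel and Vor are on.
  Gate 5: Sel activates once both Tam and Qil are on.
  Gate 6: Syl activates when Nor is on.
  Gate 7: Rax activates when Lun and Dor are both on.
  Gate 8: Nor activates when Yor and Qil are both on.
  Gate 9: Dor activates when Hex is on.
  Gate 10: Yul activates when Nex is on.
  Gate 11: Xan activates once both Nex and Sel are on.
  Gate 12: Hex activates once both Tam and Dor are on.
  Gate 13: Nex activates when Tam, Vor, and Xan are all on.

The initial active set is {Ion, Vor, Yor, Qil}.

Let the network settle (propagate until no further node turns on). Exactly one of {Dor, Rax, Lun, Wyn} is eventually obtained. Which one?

Lun

Yor and Qil are on, so Nor activates (Gate 8).
Nor is on, so Syl activates (Gate 6).
Gate 2: Syl and Ion on → Tam on.
Gate 5: Tam and Qil on → Sel on.
Sel and Vor are on, so Lun activates (Gate 4).
Wyn would need Nor and Sab (Gate 3), but Sab never turns on. Rax would need Lun and Dor (Gate 7), but Dor never turns on. Dor would need Hex (Gate 9), but Hex never turns on.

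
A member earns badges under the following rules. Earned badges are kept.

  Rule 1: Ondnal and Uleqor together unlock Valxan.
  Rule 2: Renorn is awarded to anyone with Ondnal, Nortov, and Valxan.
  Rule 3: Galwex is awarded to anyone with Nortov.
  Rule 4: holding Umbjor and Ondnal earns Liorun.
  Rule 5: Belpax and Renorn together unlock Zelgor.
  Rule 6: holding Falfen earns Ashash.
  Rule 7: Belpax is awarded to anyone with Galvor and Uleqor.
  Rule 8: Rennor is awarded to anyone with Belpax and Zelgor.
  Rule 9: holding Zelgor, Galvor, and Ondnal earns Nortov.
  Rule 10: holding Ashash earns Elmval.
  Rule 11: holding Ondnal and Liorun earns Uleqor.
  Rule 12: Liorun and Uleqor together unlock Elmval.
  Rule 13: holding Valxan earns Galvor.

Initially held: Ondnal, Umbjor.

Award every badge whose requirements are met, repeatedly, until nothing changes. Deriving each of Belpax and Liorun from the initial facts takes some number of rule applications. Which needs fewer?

Liorun

Liorun: With Umbjor and Ondnal, Liorun is earned (Rule 4). [1 rule application]
Belpax: With Umbjor and Ondnal, Liorun is earned (Rule 4). With Ondnal and Liorun, Uleqor is earned (Rule 11). With Ondnal and Uleqor, Valxan is earned (Rule 1). With Valxan, Galvor is earned (Rule 13). With Galvor and Uleqor, Belpax is earned (Rule 7). [5 rule applications]
Liorun needs fewer.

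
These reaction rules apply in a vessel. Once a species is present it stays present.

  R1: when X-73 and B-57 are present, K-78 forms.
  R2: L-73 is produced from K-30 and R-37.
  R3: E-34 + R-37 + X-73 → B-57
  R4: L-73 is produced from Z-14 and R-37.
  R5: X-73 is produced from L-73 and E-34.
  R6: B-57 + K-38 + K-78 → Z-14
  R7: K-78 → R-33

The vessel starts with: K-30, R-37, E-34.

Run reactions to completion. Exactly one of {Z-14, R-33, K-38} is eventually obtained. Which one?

R-33

K-30 and R-37 present → L-73 forms (R2).
L-73 and E-34 present → X-73 forms (R5).
E-34, R-37, and X-73 present → B-57 forms (R3).
X-73 and B-57 present → K-78 forms (R1).
K-78 present → R-33 forms (R7).
No rule produces K-38, and it is not given. Z-14 would need B-57, K-38, and K-78 (R6), but K-38 never forms.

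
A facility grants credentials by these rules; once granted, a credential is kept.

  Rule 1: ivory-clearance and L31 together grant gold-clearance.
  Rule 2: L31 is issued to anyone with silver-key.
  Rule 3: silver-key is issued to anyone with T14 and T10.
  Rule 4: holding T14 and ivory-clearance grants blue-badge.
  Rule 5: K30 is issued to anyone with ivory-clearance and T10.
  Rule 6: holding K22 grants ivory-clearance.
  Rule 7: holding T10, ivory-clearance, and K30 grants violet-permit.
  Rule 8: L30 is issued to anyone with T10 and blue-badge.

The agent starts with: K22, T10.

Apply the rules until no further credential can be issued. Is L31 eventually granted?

No

L31 would need silver-key (Rule 2), but silver-key is never granted.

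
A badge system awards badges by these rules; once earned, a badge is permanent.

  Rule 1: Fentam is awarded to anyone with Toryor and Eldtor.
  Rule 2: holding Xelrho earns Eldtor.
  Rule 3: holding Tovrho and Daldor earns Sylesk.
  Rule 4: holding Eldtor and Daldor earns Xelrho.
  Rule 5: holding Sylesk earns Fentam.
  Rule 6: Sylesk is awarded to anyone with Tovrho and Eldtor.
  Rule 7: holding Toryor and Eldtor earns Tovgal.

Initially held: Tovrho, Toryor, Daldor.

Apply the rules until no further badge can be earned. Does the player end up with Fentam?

Yes

With Tovrho and Daldor, Sylesk is earned (Rule 3).
With Sylesk, Fentam is earned (Rule 5).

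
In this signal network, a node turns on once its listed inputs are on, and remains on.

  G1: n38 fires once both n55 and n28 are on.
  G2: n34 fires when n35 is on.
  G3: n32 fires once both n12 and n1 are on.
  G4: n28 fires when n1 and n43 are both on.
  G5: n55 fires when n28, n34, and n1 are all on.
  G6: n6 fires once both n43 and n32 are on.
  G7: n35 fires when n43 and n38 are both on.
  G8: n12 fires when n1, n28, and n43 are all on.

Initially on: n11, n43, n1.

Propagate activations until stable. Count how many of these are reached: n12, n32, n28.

n1 and n43 are on, so n28 fires (G4).
n1, n28, and n43 are on, so n12 fires (G8).
G3: n12 and n1 on → n32 on.
n12: reached.
n32: reached.
n28: reached.
All 3 are reached.

3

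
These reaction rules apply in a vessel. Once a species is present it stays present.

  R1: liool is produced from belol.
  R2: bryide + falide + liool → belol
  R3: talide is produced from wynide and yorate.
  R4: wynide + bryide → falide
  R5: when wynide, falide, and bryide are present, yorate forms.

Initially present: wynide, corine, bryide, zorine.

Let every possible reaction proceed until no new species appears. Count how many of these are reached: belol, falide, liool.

wynide and bryide present → falide forms (R4).
belol would need bryide, falide, and liool (R2), but liool never forms.
falide: reached.
liool would need belol (R1), but belol never forms.
Reached: falide — 1 of the 3.

1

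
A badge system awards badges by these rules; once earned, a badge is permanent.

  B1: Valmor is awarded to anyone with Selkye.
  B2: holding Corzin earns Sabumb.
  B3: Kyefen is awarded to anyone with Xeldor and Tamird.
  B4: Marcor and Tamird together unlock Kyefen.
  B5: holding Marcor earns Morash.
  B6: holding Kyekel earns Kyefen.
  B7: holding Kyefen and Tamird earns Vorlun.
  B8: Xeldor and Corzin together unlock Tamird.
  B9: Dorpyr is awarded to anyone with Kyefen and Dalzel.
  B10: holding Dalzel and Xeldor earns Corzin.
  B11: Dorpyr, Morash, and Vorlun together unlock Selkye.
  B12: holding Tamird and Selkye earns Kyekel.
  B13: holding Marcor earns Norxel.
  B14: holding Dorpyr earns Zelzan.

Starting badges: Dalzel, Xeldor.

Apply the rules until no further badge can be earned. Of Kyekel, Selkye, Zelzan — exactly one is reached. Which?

With Dalzel and Xeldor, Corzin is earned (B10).
With Xeldor and Corzin, Tamird is earned (B8).
With Xeldor and Tamird, Kyefen is earned (B3).
With Kyefen and Dalzel, Dorpyr is earned (B9).
With Dorpyr, Zelzan is earned (B14).
Selkye would need Dorpyr, Morash, and Vorlun (B11), but Morash is never earned. Kyekel would need Tamird and Selkye (B12), but Selkye is never earned.

Zelzan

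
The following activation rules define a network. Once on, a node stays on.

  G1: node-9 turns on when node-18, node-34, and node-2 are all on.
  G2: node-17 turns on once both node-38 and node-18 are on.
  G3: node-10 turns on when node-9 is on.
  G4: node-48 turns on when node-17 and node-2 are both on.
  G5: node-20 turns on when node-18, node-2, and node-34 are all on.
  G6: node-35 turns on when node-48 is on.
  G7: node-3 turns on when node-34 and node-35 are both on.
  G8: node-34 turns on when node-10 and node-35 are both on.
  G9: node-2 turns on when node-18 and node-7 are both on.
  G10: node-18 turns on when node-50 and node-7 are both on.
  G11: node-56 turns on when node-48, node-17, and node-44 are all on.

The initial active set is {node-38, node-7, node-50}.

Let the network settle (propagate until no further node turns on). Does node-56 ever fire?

node-56 would need node-48, node-17, and node-44 (G11), but node-44 never turns on.

No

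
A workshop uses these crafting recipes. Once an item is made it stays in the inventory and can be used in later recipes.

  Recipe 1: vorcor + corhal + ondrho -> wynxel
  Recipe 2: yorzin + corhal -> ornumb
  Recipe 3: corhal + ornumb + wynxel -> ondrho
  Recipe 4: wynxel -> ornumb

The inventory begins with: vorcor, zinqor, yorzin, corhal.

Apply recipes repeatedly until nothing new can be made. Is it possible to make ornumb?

Yes

yorzin + corhal -> ornumb (Recipe 2).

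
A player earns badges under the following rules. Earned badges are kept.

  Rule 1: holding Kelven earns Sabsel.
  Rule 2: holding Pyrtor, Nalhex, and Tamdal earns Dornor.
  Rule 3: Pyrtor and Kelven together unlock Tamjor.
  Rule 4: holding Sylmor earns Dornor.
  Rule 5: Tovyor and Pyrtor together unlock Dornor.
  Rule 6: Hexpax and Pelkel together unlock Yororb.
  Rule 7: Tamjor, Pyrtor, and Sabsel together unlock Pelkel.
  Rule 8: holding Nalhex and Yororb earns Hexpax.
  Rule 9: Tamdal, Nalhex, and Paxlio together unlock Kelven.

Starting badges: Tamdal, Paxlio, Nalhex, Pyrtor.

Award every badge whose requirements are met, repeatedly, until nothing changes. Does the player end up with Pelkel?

Yes

With Tamdal, Nalhex, and Paxlio, Kelven is earned (Rule 9).
With Pyrtor and Kelven, Tamjor is earned (Rule 3).
With Kelven, Sabsel is earned (Rule 1).
With Tamjor, Pyrtor, and Sabsel, Pelkel is earned (Rule 7).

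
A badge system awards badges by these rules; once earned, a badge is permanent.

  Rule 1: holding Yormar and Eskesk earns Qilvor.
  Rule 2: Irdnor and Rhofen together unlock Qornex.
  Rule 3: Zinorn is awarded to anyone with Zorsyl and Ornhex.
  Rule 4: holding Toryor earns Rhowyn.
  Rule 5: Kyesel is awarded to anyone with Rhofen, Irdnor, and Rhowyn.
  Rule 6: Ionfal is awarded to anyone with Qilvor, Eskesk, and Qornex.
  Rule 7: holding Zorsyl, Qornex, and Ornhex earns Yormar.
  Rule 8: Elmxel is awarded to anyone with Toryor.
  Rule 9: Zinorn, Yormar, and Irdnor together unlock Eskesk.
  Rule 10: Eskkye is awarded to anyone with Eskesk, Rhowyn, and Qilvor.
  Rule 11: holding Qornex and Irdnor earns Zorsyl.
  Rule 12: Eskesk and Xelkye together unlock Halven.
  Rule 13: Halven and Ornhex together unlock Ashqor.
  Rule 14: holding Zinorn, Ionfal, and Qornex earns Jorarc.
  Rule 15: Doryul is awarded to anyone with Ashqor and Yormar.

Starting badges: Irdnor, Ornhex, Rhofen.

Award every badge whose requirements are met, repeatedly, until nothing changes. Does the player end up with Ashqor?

No

Ashqor would need Halven and Ornhex (Rule 13), but Halven is never earned.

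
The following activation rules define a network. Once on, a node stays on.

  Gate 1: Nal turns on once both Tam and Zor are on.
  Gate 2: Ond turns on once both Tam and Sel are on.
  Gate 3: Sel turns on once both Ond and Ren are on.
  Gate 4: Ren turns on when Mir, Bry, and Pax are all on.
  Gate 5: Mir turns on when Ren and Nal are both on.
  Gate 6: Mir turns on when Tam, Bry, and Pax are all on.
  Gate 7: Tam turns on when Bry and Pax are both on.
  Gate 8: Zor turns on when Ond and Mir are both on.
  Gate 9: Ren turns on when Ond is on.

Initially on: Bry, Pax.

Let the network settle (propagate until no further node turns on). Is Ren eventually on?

Bry and Pax are on, so Tam turns on (Gate 7).
Tam, Bry, and Pax are on, so Mir turns on (Gate 6).
Mir, Bry, and Pax are on, so Ren turns on (Gate 4).

Yes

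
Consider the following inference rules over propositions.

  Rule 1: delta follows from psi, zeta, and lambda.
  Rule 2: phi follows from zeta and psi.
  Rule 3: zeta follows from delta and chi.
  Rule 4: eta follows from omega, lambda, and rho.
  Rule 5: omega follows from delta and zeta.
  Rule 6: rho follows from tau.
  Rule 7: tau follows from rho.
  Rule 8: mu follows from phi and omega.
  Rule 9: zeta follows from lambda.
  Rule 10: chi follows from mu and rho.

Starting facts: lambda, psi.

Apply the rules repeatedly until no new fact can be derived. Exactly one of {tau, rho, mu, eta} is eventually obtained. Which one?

mu

From lambda, Rule 9 gives zeta.
psi, zeta, and lambda hold, so delta follows (Rule 1).
zeta and psi hold, so phi follows (Rule 2).
delta and zeta hold, so omega follows (Rule 5).
From phi and omega, Rule 8 gives mu.
eta would need omega, lambda, and rho (Rule 4), but rho is never established. tau would need rho (Rule 7), but rho is never established. rho would need tau (Rule 6), but tau is never established.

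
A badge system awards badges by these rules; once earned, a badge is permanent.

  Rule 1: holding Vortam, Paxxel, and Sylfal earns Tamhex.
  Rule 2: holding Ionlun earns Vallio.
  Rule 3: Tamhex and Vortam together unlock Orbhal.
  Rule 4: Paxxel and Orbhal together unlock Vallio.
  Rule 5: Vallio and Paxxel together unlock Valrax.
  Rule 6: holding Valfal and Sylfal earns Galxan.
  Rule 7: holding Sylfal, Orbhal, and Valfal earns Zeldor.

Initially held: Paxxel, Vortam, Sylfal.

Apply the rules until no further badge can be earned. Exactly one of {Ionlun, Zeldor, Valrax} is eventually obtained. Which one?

Valrax

With Vortam, Paxxel, and Sylfal, Tamhex is earned (Rule 1).
With Tamhex and Vortam, Orbhal is earned (Rule 3).
With Paxxel and Orbhal, Vallio is earned (Rule 4).
With Vallio and Paxxel, Valrax is earned (Rule 5).
No rule produces Ionlun, and it is not given. Zeldor would need Sylfal, Orbhal, and Valfal (Rule 7), but Valfal is never earned.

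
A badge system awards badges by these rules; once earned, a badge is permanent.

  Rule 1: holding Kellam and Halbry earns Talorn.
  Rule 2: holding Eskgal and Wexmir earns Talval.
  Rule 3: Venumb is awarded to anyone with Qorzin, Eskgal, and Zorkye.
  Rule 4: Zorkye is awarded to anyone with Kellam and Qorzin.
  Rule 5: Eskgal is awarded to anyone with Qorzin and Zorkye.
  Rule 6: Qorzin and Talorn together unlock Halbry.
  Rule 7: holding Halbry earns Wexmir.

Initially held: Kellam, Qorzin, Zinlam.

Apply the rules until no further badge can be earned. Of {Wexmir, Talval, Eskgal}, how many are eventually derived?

With Kellam and Qorzin, Zorkye is earned (Rule 4).
With Qorzin and Zorkye, Eskgal is earned (Rule 5).
Wexmir would need Halbry (Rule 7), but Halbry is never earned.
Talval would need Eskgal and Wexmir (Rule 2), but Wexmir is never earned.
Eskgal: reached.
Reached: Eskgal — 1 of the 3.

1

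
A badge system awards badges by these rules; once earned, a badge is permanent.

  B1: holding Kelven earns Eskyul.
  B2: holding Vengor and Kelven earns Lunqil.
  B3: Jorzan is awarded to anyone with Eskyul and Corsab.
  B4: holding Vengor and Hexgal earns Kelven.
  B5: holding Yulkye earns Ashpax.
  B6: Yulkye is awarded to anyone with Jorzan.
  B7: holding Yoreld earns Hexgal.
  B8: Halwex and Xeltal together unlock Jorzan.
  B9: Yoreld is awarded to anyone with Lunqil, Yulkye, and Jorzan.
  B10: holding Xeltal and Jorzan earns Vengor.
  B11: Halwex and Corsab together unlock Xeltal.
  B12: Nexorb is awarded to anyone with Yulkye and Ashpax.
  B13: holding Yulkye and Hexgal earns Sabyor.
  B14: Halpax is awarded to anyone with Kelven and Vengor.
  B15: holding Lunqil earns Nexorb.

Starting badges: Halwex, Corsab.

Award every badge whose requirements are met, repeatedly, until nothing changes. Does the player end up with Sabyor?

Sabyor would need Yulkye and Hexgal (B13), but Hexgal is never earned.

No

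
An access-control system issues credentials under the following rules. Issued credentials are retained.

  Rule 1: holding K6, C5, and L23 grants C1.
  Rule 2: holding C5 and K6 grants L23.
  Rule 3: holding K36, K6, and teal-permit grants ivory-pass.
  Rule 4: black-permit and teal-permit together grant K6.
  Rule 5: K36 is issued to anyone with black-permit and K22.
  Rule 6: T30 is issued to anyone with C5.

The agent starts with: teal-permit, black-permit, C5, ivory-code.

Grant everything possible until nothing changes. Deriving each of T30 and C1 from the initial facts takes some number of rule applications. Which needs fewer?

T30

T30: Holding C5 grants T30 (Rule 6). [1 rule application]
C1: Holding black-permit and teal-permit grants K6 (Rule 4). Holding C5 and K6 grants L23 (Rule 2). Holding K6, C5, and L23 grants C1 (Rule 1). [3 rule applications]
T30 needs fewer.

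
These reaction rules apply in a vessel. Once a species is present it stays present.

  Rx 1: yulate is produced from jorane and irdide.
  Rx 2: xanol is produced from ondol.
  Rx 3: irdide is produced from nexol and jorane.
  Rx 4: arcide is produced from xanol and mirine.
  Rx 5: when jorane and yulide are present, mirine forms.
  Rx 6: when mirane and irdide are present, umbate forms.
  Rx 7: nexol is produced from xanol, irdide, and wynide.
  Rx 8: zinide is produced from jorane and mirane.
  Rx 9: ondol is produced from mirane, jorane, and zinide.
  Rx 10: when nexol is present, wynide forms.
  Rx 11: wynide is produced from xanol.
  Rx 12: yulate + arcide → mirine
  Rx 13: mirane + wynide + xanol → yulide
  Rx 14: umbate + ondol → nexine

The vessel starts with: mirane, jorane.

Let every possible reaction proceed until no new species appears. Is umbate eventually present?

umbate would need mirane and irdide (Rx 6), but irdide never forms.

No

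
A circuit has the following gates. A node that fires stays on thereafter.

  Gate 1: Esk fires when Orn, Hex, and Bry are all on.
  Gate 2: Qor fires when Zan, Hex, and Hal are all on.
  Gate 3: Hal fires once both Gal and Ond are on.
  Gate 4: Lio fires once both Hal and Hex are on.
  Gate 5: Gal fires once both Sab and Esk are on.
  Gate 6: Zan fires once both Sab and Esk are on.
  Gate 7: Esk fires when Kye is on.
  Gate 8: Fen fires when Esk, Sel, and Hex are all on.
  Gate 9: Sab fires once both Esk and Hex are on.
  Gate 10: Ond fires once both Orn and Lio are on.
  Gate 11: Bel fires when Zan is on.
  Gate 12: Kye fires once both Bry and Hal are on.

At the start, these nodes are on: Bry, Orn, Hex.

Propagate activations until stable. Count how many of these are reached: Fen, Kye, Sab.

1

Orn, Hex, and Bry are on, so Esk fires (Gate 1).
Gate 9: Esk and Hex on → Sab on.
Fen would need Esk, Sel, and Hex (Gate 8), but Sel never turns on.
Kye would need Bry and Hal (Gate 12), but Hal never turns on.
Sab: reached.
Reached: Sab — 1 of the 3.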